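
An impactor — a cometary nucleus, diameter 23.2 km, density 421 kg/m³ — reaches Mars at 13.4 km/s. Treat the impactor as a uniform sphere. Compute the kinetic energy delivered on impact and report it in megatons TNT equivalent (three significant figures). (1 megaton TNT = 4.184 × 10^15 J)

E ≈ 5.91 × 10^7 Mt TNT

d = 23200 m; v = 13400 m/s.
Mass m = (π/6) ρ d³ = (π/6) × 421 × (23200)³ = 2.753 × 10^15 kg
E = ½ m v² = 0.5 × 2.753 × 10^15 × (13400)² = 2.472 × 10^23 J
   = 2.472 × 10^23 / 4.184×10^15 = 5.908 × 10^7 Mt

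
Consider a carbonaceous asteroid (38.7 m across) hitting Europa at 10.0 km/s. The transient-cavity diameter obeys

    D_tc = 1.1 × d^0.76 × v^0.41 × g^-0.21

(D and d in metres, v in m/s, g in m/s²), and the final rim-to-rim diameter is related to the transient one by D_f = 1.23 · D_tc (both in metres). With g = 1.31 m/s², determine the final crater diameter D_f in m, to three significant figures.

D_f ≈ 898 m

v = 10000 m/s.
d^0.76 = 38.7^0.76 = 16.09
v^0.41 = 10000^0.41 = 43.65
g^-0.21 = 1.31^-0.21 = 0.9449
D_tc = 1.1 × 16.09 × 43.65 × 0.9449 = 730.0 m
D_f = 1.23 × 730.0 = 897.9 m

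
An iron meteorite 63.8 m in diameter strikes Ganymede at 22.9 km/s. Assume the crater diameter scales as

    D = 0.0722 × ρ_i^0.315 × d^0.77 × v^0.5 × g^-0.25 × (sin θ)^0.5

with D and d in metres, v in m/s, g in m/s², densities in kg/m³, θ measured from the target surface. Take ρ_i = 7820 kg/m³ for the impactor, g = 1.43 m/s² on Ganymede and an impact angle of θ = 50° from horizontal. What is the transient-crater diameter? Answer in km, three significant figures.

D ≈ 3.61 km

In SI units: v = 22900 m/s.
ρ_i^0.315 = 7820^0.315 = 16.84
d^0.77 = 63.8^0.77 = 24.53
v^0.5 = 22900^0.5 = 151.3
g^-0.25 = 1.43^-0.25 = 0.9145
(sin 50°)^0.5 = 0.7660^0.5 = 0.8752
D = 0.0722 × 16.84 × 24.53 × 151.3 × 0.9145 × 0.8752 = 3612 m
   = 3.612 km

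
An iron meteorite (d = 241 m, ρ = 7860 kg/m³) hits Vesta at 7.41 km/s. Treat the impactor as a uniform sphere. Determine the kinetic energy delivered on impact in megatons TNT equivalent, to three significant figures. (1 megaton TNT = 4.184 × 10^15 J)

v = 7410 m/s.
Mass m = (π/6) ρ d³ = (π/6) × 7860 × (241)³ = 5.761 × 10^10 kg
E = ½ m v² = 0.5 × 5.761 × 10^10 × (7410)² = 1.582 × 10^18 J
   = 1.582 × 10^18 / 4.184×10^15 = 378.1 Mt

E ≈ 378 Mt TNT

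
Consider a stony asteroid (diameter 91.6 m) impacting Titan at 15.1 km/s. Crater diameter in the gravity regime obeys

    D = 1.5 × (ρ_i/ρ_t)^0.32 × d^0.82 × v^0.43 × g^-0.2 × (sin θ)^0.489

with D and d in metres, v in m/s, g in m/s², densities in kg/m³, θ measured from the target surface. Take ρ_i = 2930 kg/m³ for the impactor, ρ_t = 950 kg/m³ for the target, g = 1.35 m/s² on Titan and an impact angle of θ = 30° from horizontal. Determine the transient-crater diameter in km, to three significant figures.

D ≈ 3.67 km

In SI units: v = 15100 m/s.
(ρ_i/ρ_t)^0.32 = (2930/950)^0.32 = 1.434
d^0.82 = 91.6^0.82 = 40.62
v^0.43 = 15100^0.43 = 62.66
g^-0.2 = 1.35^-0.2 = 0.9417
(sin 30°)^0.489 = 0.5000^0.489 = 0.7125
D = 1.5 × 1.434 × 40.62 × 62.66 × 0.9417 × 0.7125 = 3673 m
   = 3.673 km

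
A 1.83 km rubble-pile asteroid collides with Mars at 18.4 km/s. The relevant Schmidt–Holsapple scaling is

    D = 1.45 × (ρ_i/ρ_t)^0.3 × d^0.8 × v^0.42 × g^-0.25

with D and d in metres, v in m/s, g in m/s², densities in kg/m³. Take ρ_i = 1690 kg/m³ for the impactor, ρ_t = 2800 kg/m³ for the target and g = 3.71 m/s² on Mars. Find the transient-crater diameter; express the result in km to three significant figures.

In SI units: d = 1830 m, v = 18400 m/s.
(ρ_i/ρ_t)^0.3 = (1690/2800)^0.3 = 0.8594
d^0.8 = 1830^0.8 = 407.3
v^0.42 = 18400^0.42 = 61.83
g^-0.25 = 3.71^-0.25 = 0.7205
D = 1.45 × 0.8594 × 407.3 × 61.83 × 0.7205 = 22611 m
   = 22.61 km

D ≈ 22.6 km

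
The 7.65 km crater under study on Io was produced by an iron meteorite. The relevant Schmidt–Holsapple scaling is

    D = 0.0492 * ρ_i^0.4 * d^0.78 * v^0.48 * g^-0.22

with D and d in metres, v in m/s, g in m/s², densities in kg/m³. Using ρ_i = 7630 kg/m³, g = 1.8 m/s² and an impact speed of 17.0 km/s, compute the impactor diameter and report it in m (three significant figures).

d ≈ 136 m

Rearranging for d: d = [D / (0.0492 · 7630^0.4 · 17000^0.48 · 1.8^-0.22)]^(1/0.78).
D = 7650 m.
7630^0.4 = 35.73
17000^0.48 = 107.3
1.8^-0.22 = 0.8787
Denominator = 0.0492 × 35.73 × 107.3 × 0.8787 = 165.7
D / 165.7 = 7650 / 165.7 = 46.17
d = 46.17^(1/0.78) = 46.17^1.2821 = 136.1 m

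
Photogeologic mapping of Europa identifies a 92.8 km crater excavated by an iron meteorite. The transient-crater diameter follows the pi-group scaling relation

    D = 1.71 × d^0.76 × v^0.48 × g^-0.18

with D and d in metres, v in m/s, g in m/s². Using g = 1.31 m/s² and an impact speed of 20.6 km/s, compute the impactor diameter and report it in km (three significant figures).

Rearranging for d: d = [D / (1.71 · 20600^0.48 · 1.31^-0.18)]^(1/0.76).
D = 92800 m.
20600^0.48 = 117.7
1.31^-0.18 = 0.9526
Denominator = 1.71 × 117.7 × 0.9526 = 191.7
D / 191.7 = 92800 / 191.7 = 484.1
d = 484.1^(1/0.76) = 484.1^1.3158 = 3411 m

d ≈ 3.41 km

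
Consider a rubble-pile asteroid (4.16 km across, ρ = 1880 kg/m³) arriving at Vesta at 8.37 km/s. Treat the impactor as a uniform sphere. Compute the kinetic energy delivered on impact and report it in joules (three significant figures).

d = 4160 m; v = 8370 m/s.
Mass m = (π/6) ρ d³ = (π/6) × 1880 × (4160)³ = 7.087 × 10^13 kg
E = ½ m v² = 0.5 × 7.087 × 10^13 × (8370)² = 2.482 × 10^21 J

E ≈ 2.48 × 10^21 J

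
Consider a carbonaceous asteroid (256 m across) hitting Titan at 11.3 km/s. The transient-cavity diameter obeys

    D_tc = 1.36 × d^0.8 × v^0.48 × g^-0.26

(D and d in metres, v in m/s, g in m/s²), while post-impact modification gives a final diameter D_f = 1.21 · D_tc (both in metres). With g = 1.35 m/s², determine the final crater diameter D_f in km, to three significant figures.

v = 11300 m/s.
d^0.8 = 256^0.8 = 84.45
v^0.48 = 11300^0.48 = 88.20
g^-0.26 = 1.35^-0.26 = 0.9249
D_tc = 1.36 × 84.45 × 88.20 × 0.9249 = 9369 m
D_f = 1.21 × 9369 = 11336 m
     = 11.34 km

D_f ≈ 11.3 km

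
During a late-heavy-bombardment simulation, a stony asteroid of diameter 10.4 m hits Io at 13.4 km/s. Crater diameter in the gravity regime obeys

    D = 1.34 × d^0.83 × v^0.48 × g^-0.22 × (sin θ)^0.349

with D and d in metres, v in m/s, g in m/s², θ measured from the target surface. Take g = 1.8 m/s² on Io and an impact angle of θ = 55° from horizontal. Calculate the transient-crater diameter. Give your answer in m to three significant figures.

D ≈ 734 m

In SI units: v = 13400 m/s.
d^0.83 = 10.4^0.83 = 6.985
v^0.48 = 13400^0.48 = 95.72
g^-0.22 = 1.8^-0.22 = 0.8787
(sin 55°)^0.349 = 0.8192^0.349 = 0.9328
D = 1.34 × 6.985 × 95.72 × 0.8787 × 0.9328 = 734.3 m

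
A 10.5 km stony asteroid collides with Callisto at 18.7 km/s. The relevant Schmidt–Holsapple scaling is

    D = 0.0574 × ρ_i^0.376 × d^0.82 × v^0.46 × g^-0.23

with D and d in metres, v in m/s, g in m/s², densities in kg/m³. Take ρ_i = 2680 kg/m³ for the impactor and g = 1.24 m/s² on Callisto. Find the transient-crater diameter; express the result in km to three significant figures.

In SI units: d = 10500 m, v = 18700 m/s.
ρ_i^0.376 = 2680^0.376 = 19.45
d^0.82 = 10500^0.82 = 1983
v^0.46 = 18700^0.46 = 92.27
g^-0.23 = 1.24^-0.23 = 0.9517
D = 0.0574 × 19.45 × 1983 × 92.27 × 0.9517 = 1.944 × 10^5 m
   = 194.4 km

D ≈ 194 km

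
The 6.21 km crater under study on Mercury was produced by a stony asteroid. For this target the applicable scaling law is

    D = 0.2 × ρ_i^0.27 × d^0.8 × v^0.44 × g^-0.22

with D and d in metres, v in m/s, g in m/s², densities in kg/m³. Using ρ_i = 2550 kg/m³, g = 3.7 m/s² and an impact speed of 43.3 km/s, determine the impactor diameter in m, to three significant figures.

d ≈ 118 m

Rearranging for d: d = [D / (0.2 · 2550^0.27 · 43300^0.44 · 3.7^-0.22)]^(1/0.8).
D = 6210 m.
2550^0.27 = 8.313
43300^0.44 = 109.7
3.7^-0.22 = 0.7499
Denominator = 0.2 × 8.313 × 109.7 × 0.7499 = 136.8
D / 136.8 = 6210 / 136.8 = 45.39
d = 45.39^(1/0.8) = 45.39^1.25 = 117.8 m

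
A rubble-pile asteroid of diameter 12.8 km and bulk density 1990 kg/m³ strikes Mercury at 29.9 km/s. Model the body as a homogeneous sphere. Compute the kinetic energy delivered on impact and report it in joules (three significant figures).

E ≈ 9.77 × 10^23 J

d = 12800 m; v = 29900 m/s.
Mass m = (π/6) ρ d³ = (π/6) × 1990 × (12800)³ = 2.185 × 10^15 kg
E = ½ m v² = 0.5 × 2.185 × 10^15 × (29900)² = 9.767 × 10^23 J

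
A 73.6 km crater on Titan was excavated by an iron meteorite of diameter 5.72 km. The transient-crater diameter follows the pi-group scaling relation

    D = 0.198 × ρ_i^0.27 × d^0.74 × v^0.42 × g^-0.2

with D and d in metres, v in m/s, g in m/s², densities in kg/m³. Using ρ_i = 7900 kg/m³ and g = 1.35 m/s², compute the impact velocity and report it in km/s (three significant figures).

v ≈ 15.8 km/s

Rearranging for v: v = [D / (0.198 · 7900^0.27 · 5720^0.74 · 1.35^-0.2)]^(1/0.42).
D = 73600 m.
7900^0.27 = 11.28
5720^0.74 = 603.2
1.35^-0.2 = 0.9417
Denominator = 0.198 × 11.28 × 603.2 × 0.9417 = 1269
D / 1269 = 73600 / 1269 = 58.00
v = 58.00^(1/0.42) = 58.00^2.381 = 15802 m/s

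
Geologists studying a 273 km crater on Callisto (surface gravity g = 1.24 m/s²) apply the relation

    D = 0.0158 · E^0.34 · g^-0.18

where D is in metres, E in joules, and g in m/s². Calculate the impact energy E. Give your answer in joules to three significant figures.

E ≈ 2.17 × 10^21 J

Rearranging: E = [D / (0.0158 · g^-0.18)]^(1/0.34).
D = 273000 m.
g^-0.18 = 1.24^-0.18 = 0.9620
D / (0.0158 × 0.9620) = 273000 / (0.01520) = 1.796 × 10^7
E = (1.796 × 10^7)^2.9412 = 2.170 × 10^21 J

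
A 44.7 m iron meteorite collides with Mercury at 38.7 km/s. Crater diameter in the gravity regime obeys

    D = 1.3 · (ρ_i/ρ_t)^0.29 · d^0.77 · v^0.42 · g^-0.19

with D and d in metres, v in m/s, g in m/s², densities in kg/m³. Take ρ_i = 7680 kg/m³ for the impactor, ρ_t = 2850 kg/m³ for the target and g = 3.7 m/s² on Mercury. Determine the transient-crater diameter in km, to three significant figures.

D ≈ 2.13 km

In SI units: v = 38700 m/s.
(ρ_i/ρ_t)^0.29 = (7680/2850)^0.29 = 1.333
d^0.77 = 44.7^0.77 = 18.65
v^0.42 = 38700^0.42 = 84.50
g^-0.19 = 3.7^-0.19 = 0.7799
D = 1.3 × 1.333 × 18.65 × 84.50 × 0.7799 = 2130 m
   = 2.130 km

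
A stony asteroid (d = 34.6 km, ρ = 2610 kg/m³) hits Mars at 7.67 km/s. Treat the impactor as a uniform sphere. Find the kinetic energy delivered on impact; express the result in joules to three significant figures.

d = 34600 m; v = 7670 m/s.
Mass m = (π/6) ρ d³ = (π/6) × 2610 × (34600)³ = 5.661 × 10^16 kg
E = ½ m v² = 0.5 × 5.661 × 10^16 × (7670)² = 1.665 × 10^24 J

E ≈ 1.67 × 10^24 J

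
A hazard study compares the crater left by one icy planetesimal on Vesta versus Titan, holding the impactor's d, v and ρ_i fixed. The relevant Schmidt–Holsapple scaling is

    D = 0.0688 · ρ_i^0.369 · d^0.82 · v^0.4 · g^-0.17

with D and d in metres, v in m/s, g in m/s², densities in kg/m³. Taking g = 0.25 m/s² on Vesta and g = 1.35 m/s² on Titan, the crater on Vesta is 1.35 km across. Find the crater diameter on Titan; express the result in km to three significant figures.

All impactor-dependent factors cancel in the ratio, leaving D_Titan/D_Vesta = (g_Titan/g_Vesta)^-0.17.
(1.35/0.25)^-0.17 = 5.400^-0.17 = 0.7507
D_Titan = 0.7507 × 1.35 km = 1.01 km

D ≈ 1.01 km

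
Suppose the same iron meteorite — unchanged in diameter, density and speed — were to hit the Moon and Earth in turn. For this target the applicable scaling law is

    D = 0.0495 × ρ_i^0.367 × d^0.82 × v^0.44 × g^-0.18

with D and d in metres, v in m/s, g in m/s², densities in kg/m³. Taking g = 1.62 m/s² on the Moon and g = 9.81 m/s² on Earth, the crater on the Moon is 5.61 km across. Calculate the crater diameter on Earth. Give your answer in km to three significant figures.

D ≈ 4.06 km

All impactor-dependent factors cancel in the ratio, leaving D_Earth/D_Moon = (g_Earth/g_Moon)^-0.18.
(9.81/1.62)^-0.18 = 6.056^-0.18 = 0.7231
D_Earth = 0.7231 × 5.61 km = 4.06 km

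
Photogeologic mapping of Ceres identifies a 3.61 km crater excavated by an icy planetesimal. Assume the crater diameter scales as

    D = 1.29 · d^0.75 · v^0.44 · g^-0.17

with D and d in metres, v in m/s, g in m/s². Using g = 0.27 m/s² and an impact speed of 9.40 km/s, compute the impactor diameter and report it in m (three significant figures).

Rearranging for d: d = [D / (1.29 · 9400^0.44 · 0.27^-0.17)]^(1/0.75).
D = 3610 m.
9400^0.44 = 56.00
0.27^-0.17 = 1.249
Denominator = 1.29 × 56.00 × 1.249 = 90.23
D / 90.23 = 3610 / 90.23 = 40.01
d = 40.01^(1/0.75) = 40.01^1.3333 = 136.8 m

d ≈ 137 m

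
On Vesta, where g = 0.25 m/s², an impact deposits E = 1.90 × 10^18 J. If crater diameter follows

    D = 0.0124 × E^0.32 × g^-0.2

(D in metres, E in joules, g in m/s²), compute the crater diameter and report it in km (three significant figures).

D ≈ 11.6 km

E^0.32 = (1.90 × 10^18)^0.32 = 7.066 × 10^5
g^-0.2 = 0.25^-0.2 = 1.320
D = 0.0124 × 7.066 × 10^5 × 1.320 = 11566 m
   = 11.57 km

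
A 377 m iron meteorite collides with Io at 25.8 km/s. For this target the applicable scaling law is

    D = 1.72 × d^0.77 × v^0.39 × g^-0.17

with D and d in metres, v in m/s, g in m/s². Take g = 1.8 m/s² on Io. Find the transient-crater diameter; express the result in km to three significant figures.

D ≈ 7.88 km

In SI units: v = 25800 m/s.
d^0.77 = 377^0.77 = 96.33
v^0.39 = 25800^0.39 = 52.55
g^-0.17 = 1.8^-0.17 = 0.9049
D = 1.72 × 96.33 × 52.55 × 0.9049 = 7879 m
   = 7.879 km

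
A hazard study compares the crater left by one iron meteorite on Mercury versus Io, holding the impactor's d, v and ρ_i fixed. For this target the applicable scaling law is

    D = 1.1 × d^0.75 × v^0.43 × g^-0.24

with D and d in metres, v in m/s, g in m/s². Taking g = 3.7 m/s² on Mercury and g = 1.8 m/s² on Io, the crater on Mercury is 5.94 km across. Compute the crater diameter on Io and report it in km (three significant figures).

D ≈ 7.06 km

All impactor-dependent factors cancel in the ratio, leaving D_Io/D_Mercury = (g_Io/g_Mercury)^-0.24.
(1.8/3.7)^-0.24 = 0.4865^-0.24 = 1.189
D_Io = 1.189 × 5.94 km = 7.06 km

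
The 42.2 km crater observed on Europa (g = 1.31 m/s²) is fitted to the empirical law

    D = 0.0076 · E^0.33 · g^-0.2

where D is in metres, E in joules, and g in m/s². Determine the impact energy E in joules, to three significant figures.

Rearranging: E = [D / (0.0076 · g^-0.2)]^(1/0.33).
D = 42200 m.
g^-0.2 = 1.31^-0.2 = 0.9474
D / (0.0076 × 0.9474) = 42200 / (7.200 × 10^-3) = 5.861 × 10^6
E = (5.861 × 10^6)^3.0303 = 3.228 × 10^20 J

E ≈ 3.23 × 10^20 J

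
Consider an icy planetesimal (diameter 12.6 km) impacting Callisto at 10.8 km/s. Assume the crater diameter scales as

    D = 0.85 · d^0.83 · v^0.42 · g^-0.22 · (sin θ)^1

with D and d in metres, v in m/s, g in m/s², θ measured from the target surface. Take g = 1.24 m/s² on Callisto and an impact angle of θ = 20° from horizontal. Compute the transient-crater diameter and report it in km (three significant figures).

In SI units: d = 12600 m, v = 10800 m/s.
d^0.83 = 12600^0.83 = 2531
v^0.42 = 10800^0.42 = 49.44
g^-0.22 = 1.24^-0.22 = 0.9538
(sin 20°)^1 = 0.3420^1 = 0.3420
D = 0.85 × 2531 × 49.44 × 0.9538 × 0.3420 = 34695 m
   = 34.70 km

D ≈ 34.7 km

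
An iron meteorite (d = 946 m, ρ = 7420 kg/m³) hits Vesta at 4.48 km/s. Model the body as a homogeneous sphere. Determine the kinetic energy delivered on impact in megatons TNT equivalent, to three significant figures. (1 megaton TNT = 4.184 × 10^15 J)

E ≈ 7890 Mt TNT

v = 4480 m/s.
Mass m = (π/6) ρ d³ = (π/6) × 7420 × (946)³ = 3.289 × 10^12 kg
E = ½ m v² = 0.5 × 3.289 × 10^12 × (4480)² = 3.301 × 10^19 J
   = 3.301 × 10^19 / 4.184×10^15 = 7890 Mt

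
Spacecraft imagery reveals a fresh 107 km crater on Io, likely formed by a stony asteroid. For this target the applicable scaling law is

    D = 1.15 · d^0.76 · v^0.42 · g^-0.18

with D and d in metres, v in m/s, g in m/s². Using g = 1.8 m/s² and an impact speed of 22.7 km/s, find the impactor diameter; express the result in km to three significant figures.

d ≈ 15.5 km

Rearranging for d: d = [D / (1.15 · 22700^0.42 · 1.8^-0.18)]^(1/0.76).
D = 107000 m.
22700^0.42 = 67.54
1.8^-0.18 = 0.8996
Denominator = 1.15 × 67.54 × 0.8996 = 69.87
D / 69.87 = 107000 / 69.87 = 1531
d = 1531^(1/0.76) = 1531^1.3158 = 15516 m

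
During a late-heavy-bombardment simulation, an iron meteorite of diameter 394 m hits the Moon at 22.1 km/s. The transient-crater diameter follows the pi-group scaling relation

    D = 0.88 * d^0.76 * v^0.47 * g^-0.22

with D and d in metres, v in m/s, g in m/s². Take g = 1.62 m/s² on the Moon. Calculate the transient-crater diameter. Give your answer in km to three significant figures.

D ≈ 8.18 km

In SI units: v = 22100 m/s.
d^0.76 = 394^0.76 = 93.88
v^0.47 = 22100^0.47 = 110.1
g^-0.22 = 1.62^-0.22 = 0.8993
D = 0.88 × 93.88 × 110.1 × 0.8993 = 8180 m
   = 8.180 km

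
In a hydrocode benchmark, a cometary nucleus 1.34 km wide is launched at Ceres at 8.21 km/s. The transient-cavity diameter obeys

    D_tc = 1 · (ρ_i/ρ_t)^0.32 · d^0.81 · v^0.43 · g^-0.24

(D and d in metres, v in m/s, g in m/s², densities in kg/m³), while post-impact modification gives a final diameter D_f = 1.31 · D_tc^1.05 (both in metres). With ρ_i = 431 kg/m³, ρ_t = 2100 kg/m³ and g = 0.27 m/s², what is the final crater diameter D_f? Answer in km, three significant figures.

In SI: d = 1340 m, v = 8210 m/s.
(ρ_i/ρ_t)^0.32 = (431/2100)^0.32 = 0.6025
d^0.81 = 1340^0.81 = 341.2
v^0.43 = 8210^0.43 = 48.21
g^-0.24 = 0.27^-0.24 = 1.369
D_tc = 1 × 0.6025 × 341.2 × 48.21 × 1.369 = 13570 m
D_f = 1.31 × (13570)^1.05 = 28608 m
     = 28.61 km

D_f ≈ 28.6 km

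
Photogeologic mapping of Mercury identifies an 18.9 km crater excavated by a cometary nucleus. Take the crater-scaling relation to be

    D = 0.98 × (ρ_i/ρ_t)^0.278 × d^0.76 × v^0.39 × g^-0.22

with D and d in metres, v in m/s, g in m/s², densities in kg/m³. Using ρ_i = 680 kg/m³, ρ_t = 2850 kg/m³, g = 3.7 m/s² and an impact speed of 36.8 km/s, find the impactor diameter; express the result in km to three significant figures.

Rearranging for d: d = [D / (0.98 · (680/2850)^0.278 · 36800^0.39 · 3.7^-0.22)]^(1/0.76).
D = 18900 m.
(680/2850)^0.278 = 0.6714
36800^0.39 = 60.35
3.7^-0.22 = 0.7499
Denominator = 0.98 × 0.6714 × 60.35 × 0.7499 = 29.78
D / 29.78 = 18900 / 29.78 = 634.7
d = 634.7^(1/0.76) = 634.7^1.3158 = 4871 m

d ≈ 4.87 km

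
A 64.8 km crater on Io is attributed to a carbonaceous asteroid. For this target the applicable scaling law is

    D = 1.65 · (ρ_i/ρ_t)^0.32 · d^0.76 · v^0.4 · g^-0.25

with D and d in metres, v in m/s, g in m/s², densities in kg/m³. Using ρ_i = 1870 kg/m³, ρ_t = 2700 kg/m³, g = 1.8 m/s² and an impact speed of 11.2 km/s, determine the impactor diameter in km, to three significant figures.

d ≈ 11.6 km

Rearranging for d: d = [D / (1.65 · (1870/2700)^0.32 · 11200^0.4 · 1.8^-0.25)]^(1/0.76).
D = 64800 m.
(1870/2700)^0.32 = 0.8891
11200^0.4 = 41.66
1.8^-0.25 = 0.8633
Denominator = 1.65 × 0.8891 × 41.66 × 0.8633 = 52.76
D / 52.76 = 64800 / 52.76 = 1228
d = 1228^(1/0.76) = 1228^1.3158 = 11608 m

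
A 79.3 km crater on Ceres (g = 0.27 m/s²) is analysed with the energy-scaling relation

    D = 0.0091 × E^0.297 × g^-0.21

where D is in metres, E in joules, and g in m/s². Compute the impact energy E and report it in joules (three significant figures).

E ≈ 9.24 × 10^22 J

Rearranging: E = [D / (0.0091 · g^-0.21)]^(1/0.297).
D = 79300 m.
g^-0.21 = 0.27^-0.21 = 1.316
D / (0.0091 × 1.316) = 79300 / (0.01198) = 6.619 × 10^6
E = (6.619 × 10^6)^3.367 = 9.239 × 10^22 J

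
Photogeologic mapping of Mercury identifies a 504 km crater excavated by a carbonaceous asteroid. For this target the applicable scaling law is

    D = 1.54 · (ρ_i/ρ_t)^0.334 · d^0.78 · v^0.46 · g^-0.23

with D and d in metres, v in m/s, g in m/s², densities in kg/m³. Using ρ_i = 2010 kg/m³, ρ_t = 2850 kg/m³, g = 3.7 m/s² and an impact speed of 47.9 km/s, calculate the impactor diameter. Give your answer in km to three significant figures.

d ≈ 34.9 km

Rearranging for d: d = [D / (1.54 · (2010/2850)^0.334 · 47900^0.46 · 3.7^-0.23)]^(1/0.78).
D = 504000 m.
(2010/2850)^0.334 = 0.8899
47900^0.46 = 142.2
3.7^-0.23 = 0.7401
Denominator = 1.54 × 0.8899 × 142.2 × 0.7401 = 144.2
D / 144.2 = 504000 / 144.2 = 3495
d = 3495^(1/0.78) = 3495^1.2821 = 34918 m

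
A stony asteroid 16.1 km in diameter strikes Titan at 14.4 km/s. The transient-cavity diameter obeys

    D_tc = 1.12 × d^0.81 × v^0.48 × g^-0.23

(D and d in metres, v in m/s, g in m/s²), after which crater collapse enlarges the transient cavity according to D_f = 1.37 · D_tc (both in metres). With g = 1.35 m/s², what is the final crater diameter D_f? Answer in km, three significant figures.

D_f ≈ 363 km

In SI: d = 16100 m, v = 14400 m/s.
d^0.81 = 16100^0.81 = 2556
v^0.48 = 14400^0.48 = 99.09
g^-0.23 = 1.35^-0.23 = 0.9333
D_tc = 1.12 × 2556 × 99.09 × 0.9333 = 2.647 × 10^5 m
D_f = 1.37 × 2.647 × 10^5 = 3.626 × 10^5 m
     = 362.6 km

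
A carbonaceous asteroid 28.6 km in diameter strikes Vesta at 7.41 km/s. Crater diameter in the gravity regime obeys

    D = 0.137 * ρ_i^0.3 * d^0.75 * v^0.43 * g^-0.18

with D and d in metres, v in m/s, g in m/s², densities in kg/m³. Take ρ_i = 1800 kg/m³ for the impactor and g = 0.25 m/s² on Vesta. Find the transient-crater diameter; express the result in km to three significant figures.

D ≈ 169 km

In SI units: d = 28600 m, v = 7410 m/s.
ρ_i^0.3 = 1800^0.3 = 9.475
d^0.75 = 28600^0.75 = 2199
v^0.43 = 7410^0.43 = 46.13
g^-0.18 = 0.25^-0.18 = 1.283
D = 0.137 × 9.475 × 2199 × 46.13 × 1.283 = 1.689 × 10^5 m
   = 168.9 km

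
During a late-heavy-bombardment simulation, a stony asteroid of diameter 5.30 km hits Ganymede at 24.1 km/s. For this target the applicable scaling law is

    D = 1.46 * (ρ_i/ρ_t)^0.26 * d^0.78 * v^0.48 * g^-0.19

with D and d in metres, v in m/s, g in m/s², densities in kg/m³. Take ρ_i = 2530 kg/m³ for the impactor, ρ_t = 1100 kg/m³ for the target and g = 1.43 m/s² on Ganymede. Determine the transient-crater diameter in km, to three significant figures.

In SI units: d = 5300 m, v = 24100 m/s.
(ρ_i/ρ_t)^0.26 = (2530/1100)^0.26 = 1.242
d^0.78 = 5300^0.78 = 803.4
v^0.48 = 24100^0.48 = 126.9
g^-0.19 = 1.43^-0.19 = 0.9343
D = 1.46 × 1.242 × 803.4 × 126.9 × 0.9343 = 1.727 × 10^5 m
   = 172.7 km

D ≈ 173 km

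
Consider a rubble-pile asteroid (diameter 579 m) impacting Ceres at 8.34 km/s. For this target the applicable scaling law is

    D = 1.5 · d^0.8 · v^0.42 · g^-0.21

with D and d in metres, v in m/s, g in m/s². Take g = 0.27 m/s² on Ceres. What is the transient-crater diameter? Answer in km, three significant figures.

D ≈ 14.2 km

In SI units: v = 8340 m/s.
d^0.8 = 579^0.8 = 162.2
v^0.42 = 8340^0.42 = 44.35
g^-0.21 = 0.27^-0.21 = 1.316
D = 1.5 × 162.2 × 44.35 × 1.316 = 14200 m
   = 14.20 km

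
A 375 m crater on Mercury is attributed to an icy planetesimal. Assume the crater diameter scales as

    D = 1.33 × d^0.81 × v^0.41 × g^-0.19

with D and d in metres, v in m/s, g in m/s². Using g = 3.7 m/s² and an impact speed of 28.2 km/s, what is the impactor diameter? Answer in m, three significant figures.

d ≈ 8.05 m

Rearranging for d: d = [D / (1.33 · 28200^0.41 · 3.7^-0.19)]^(1/0.81).
28200^0.41 = 66.77
3.7^-0.19 = 0.7799
Denominator = 1.33 × 66.77 × 0.7799 = 69.26
D / 69.26 = 375 / 69.26 = 5.414
d = 5.414^(1/0.81) = 5.414^1.2346 = 8.046 m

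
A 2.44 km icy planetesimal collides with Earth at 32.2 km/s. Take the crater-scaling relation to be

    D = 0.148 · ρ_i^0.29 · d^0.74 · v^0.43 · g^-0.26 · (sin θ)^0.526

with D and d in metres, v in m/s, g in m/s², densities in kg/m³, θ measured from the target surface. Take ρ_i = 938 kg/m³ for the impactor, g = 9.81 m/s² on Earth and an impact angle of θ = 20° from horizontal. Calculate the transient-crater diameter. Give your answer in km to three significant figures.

In SI units: d = 2440 m, v = 32200 m/s.
ρ_i^0.29 = 938^0.29 = 7.277
d^0.74 = 2440^0.74 = 321.1
v^0.43 = 32200^0.43 = 86.77
g^-0.26 = 9.81^-0.26 = 0.5523
(sin 20°)^0.526 = 0.3420^0.526 = 0.5687
D = 0.148 × 7.277 × 321.1 × 86.77 × 0.5523 × 0.5687 = 9425 m
   = 9.425 km

D ≈ 9.43 km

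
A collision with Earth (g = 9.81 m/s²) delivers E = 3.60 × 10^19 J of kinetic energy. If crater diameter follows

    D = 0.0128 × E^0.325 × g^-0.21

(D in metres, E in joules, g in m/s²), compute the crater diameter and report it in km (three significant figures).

E^0.325 = (3.60 × 10^19)^0.325 = 2.269 × 10^6
g^-0.21 = 9.81^-0.21 = 0.6191
D = 0.0128 × 2.269 × 10^6 × 0.6191 = 17981 m
   = 17.98 km

D ≈ 18.0 km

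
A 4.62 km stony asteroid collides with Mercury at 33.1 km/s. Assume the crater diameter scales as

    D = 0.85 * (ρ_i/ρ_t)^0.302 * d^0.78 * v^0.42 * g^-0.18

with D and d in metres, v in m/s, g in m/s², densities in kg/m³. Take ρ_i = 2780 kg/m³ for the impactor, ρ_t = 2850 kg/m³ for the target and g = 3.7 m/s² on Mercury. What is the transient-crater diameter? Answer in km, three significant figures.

D ≈ 38.1 km

In SI units: d = 4620 m, v = 33100 m/s.
(ρ_i/ρ_t)^0.302 = (2780/2850)^0.302 = 0.9925
d^0.78 = 4620^0.78 = 721.8
v^0.42 = 33100^0.42 = 79.13
g^-0.18 = 3.7^-0.18 = 0.7902
D = 0.85 × 0.9925 × 721.8 × 79.13 × 0.7902 = 38075 m
   = 38.08 km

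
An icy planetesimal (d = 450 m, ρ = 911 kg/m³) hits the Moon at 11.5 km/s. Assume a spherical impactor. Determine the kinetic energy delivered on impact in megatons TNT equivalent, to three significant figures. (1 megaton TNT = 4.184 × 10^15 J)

v = 11500 m/s.
Mass m = (π/6) ρ d³ = (π/6) × 911 × (450)³ = 4.347 × 10^10 kg
E = ½ m v² = 0.5 × 4.347 × 10^10 × (11500)² = 2.874 × 10^18 J
   = 2.874 × 10^18 / 4.184×10^15 = 686.9 Mt

E ≈ 687 Mt TNT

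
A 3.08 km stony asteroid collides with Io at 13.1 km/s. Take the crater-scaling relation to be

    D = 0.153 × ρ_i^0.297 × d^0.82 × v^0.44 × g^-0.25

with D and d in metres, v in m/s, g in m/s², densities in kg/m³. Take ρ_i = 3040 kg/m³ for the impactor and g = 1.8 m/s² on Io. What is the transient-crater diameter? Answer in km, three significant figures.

D ≈ 67.2 km

In SI units: d = 3080 m, v = 13100 m/s.
ρ_i^0.297 = 3040^0.297 = 10.82
d^0.82 = 3080^0.82 = 725.5
v^0.44 = 13100^0.44 = 64.80
g^-0.25 = 1.8^-0.25 = 0.8633
D = 0.153 × 10.82 × 725.5 × 64.80 × 0.8633 = 67188 m
   = 67.19 km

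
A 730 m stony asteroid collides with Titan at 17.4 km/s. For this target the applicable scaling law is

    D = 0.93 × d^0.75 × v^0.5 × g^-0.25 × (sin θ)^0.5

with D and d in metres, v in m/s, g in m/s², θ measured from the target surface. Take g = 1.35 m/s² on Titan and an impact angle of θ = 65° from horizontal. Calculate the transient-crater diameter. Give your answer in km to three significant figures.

In SI units: v = 17400 m/s.
d^0.75 = 730^0.75 = 140.4
v^0.5 = 17400^0.5 = 131.9
g^-0.25 = 1.35^-0.25 = 0.9277
(sin 65°)^0.5 = 0.9063^0.5 = 0.9520
D = 0.93 × 140.4 × 131.9 × 0.9277 × 0.9520 = 15210 m
   = 15.21 km

D ≈ 15.2 km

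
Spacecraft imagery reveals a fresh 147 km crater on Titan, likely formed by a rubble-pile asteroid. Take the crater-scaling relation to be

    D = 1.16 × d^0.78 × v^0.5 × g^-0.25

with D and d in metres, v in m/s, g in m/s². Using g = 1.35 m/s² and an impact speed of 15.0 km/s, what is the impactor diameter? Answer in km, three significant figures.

Rearranging for d: d = [D / (1.16 · 15000^0.5 · 1.35^-0.25)]^(1/0.78).
D = 147000 m.
15000^0.5 = 122.5
1.35^-0.25 = 0.9277
Denominator = 1.16 × 122.5 × 0.9277 = 131.8
D / 131.8 = 147000 / 131.8 = 1115
d = 1115^(1/0.78) = 1115^1.2821 = 8071 m

d ≈ 8.07 km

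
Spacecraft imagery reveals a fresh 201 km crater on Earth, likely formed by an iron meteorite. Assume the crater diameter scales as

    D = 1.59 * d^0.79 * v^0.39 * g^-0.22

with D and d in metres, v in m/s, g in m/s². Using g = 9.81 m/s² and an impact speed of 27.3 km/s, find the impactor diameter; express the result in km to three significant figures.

d ≈ 35.0 km

Rearranging for d: d = [D / (1.59 · 27300^0.39 · 9.81^-0.22)]^(1/0.79).
D = 201000 m.
27300^0.39 = 53.72
9.81^-0.22 = 0.6051
Denominator = 1.59 × 53.72 × 0.6051 = 51.68
D / 51.68 = 201000 / 51.68 = 3889
d = 3889^(1/0.79) = 3889^1.2658 = 34996 m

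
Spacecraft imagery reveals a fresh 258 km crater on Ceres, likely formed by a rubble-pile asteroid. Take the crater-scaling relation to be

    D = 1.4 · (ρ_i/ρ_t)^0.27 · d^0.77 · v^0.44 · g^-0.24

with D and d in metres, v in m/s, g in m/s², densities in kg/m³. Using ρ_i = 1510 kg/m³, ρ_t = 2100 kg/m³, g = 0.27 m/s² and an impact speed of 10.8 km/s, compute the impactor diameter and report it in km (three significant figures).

Rearranging for d: d = [D / (1.4 · (1510/2100)^0.27 · 10800^0.44 · 0.27^-0.24)]^(1/0.77).
D = 258000 m.
(1510/2100)^0.27 = 0.9148
10800^0.44 = 59.53
0.27^-0.24 = 1.369
Denominator = 1.4 × 0.9148 × 59.53 × 1.369 = 104.4
D / 104.4 = 258000 / 104.4 = 2471
d = 2471^(1/0.77) = 2471^1.2987 = 25487 m

d ≈ 25.5 km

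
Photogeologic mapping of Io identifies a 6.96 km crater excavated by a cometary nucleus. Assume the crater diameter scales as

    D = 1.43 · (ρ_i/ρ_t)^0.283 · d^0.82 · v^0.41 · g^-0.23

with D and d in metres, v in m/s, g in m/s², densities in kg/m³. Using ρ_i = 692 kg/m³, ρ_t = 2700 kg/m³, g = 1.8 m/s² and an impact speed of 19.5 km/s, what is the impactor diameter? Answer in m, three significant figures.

Rearranging for d: d = [D / (1.43 · (692/2700)^0.283 · 19500^0.41 · 1.8^-0.23)]^(1/0.82).
D = 6960 m.
(692/2700)^0.283 = 0.6803
19500^0.41 = 57.40
1.8^-0.23 = 0.8735
Denominator = 1.43 × 0.6803 × 57.40 × 0.8735 = 48.78
D / 48.78 = 6960 / 48.78 = 142.7
d = 142.7^(1/0.82) = 142.7^1.2195 = 424.0 m

d ≈ 424 m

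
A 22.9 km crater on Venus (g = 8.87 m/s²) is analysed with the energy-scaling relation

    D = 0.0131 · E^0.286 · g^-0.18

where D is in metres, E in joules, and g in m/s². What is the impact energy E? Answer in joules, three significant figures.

E ≈ 2.65 × 10^22 J

Rearranging: E = [D / (0.0131 · g^-0.18)]^(1/0.286).
D = 22900 m.
g^-0.18 = 8.87^-0.18 = 0.6751
D / (0.0131 × 0.6751) = 22900 / (8.844 × 10^-3) = 2.589 × 10^6
E = (2.589 × 10^6)^3.4965 = 2.652 × 10^22 J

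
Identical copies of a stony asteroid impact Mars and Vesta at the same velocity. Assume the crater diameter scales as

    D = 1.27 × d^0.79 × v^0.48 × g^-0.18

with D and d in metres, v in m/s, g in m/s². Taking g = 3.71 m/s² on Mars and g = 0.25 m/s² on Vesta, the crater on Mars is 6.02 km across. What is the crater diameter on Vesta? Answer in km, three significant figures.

D ≈ 9.78 km

All impactor-dependent factors cancel in the ratio, leaving D_Vesta/D_Mars = (g_Vesta/g_Mars)^-0.18.
(0.25/3.71)^-0.18 = 0.06739^-0.18 = 1.625
D_Vesta = 1.625 × 6.02 km = 9.78 km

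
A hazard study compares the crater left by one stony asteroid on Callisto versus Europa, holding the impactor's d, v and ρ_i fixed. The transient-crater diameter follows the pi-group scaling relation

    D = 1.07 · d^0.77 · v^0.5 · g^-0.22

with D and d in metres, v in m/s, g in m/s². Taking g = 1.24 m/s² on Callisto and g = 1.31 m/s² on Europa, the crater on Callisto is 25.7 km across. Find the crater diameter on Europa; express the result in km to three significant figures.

All impactor-dependent factors cancel in the ratio, leaving D_Europa/D_Callisto = (g_Europa/g_Callisto)^-0.22.
(1.31/1.24)^-0.22 = 1.056^-0.22 = 0.9881
D_Europa = 0.9881 × 25.7 km = 25.4 km

D ≈ 25.4 km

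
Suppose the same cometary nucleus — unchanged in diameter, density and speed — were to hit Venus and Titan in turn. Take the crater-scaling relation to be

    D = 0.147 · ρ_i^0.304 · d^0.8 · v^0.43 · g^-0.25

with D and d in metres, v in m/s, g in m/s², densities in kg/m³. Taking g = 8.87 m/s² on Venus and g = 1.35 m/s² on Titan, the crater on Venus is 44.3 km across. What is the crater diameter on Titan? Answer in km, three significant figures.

All impactor-dependent factors cancel in the ratio, leaving D_Titan/D_Venus = (g_Titan/g_Venus)^-0.25.
(1.35/8.87)^-0.25 = 0.1522^-0.25 = 1.601
D_Titan = 1.601 × 44.3 km = 70.9 km

D ≈ 70.9 km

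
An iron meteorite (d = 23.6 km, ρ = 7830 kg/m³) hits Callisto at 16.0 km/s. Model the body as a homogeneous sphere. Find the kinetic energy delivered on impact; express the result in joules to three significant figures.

E ≈ 6.90 × 10^24 J

d = 23600 m; v = 16000 m/s.
Mass m = (π/6) ρ d³ = (π/6) × 7830 × (23600)³ = 5.389 × 10^16 kg
E = ½ m v² = 0.5 × 5.389 × 10^16 × (16000)² = 6.898 × 10^24 J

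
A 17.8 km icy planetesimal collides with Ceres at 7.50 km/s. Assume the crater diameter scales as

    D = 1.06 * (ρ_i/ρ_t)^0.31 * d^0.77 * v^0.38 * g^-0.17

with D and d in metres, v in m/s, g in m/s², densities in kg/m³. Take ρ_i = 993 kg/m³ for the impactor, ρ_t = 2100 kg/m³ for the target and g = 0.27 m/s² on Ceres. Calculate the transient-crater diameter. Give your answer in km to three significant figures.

D ≈ 58.4 km

In SI units: d = 17800 m, v = 7500 m/s.
(ρ_i/ρ_t)^0.31 = (993/2100)^0.31 = 0.7928
d^0.77 = 17800^0.77 = 1874
v^0.38 = 7500^0.38 = 29.68
g^-0.17 = 0.27^-0.17 = 1.249
D = 1.06 × 0.7928 × 1874 × 29.68 × 1.249 = 58380 m
   = 58.38 km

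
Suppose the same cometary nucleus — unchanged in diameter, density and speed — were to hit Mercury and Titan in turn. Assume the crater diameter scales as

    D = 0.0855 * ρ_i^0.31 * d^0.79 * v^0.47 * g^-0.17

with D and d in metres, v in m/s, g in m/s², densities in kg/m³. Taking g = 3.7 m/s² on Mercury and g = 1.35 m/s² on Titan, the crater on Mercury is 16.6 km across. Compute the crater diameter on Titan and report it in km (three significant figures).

All impactor-dependent factors cancel in the ratio, leaving D_Titan/D_Mercury = (g_Titan/g_Mercury)^-0.17.
(1.35/3.7)^-0.17 = 0.3649^-0.17 = 1.187
D_Titan = 1.187 × 16.6 km = 19.7 km

D ≈ 19.7 km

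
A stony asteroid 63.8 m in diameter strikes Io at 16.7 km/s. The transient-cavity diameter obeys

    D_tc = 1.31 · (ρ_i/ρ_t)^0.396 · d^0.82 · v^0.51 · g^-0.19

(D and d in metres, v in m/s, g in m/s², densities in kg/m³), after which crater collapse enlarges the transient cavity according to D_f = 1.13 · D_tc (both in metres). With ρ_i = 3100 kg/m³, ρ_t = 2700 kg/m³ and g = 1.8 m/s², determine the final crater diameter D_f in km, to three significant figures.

v = 16700 m/s.
(ρ_i/ρ_t)^0.396 = (3100/2700)^0.396 = 1.056
d^0.82 = 63.8^0.82 = 30.20
v^0.51 = 16700^0.51 = 142.4
g^-0.19 = 1.8^-0.19 = 0.8943
D_tc = 1.31 × 1.056 × 30.20 × 142.4 × 0.8943 = 5320 m
D_f = 1.13 × 5320 = 6012 m
     = 6.012 km

D_f ≈ 6.01 km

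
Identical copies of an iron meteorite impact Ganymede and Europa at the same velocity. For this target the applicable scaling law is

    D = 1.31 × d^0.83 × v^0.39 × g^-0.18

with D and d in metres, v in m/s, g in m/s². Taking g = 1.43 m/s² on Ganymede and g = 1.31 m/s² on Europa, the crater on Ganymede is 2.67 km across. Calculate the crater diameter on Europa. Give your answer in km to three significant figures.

All impactor-dependent factors cancel in the ratio, leaving D_Europa/D_Ganymede = (g_Europa/g_Ganymede)^-0.18.
(1.31/1.43)^-0.18 = 0.9161^-0.18 = 1.016
D_Europa = 1.016 × 2.67 km = 2.71 km

D ≈ 2.71 km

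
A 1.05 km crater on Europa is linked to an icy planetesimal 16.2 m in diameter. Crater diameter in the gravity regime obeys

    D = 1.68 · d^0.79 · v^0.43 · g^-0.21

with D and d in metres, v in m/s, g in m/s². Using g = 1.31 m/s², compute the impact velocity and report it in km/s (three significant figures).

v ≈ 21.7 km/s

Rearranging for v: v = [D / (1.68 · 16.2^0.79 · 1.31^-0.21)]^(1/0.43).
D = 1050 m.
16.2^0.79 = 9.026
1.31^-0.21 = 0.9449
Denominator = 1.68 × 9.026 × 0.9449 = 14.33
D / 14.33 = 1050 / 14.33 = 73.27
v = 73.27^(1/0.43) = 73.27^2.3256 = 21731 m/s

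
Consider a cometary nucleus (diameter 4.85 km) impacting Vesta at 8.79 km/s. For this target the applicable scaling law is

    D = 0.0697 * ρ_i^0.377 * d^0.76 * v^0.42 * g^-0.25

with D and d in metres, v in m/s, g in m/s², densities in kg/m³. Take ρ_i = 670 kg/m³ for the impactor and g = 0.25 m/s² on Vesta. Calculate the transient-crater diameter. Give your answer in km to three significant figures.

D ≈ 32.9 km

In SI units: d = 4850 m, v = 8790 m/s.
ρ_i^0.377 = 670^0.377 = 11.63
d^0.76 = 4850^0.76 = 632.7
v^0.42 = 8790^0.42 = 45.34
g^-0.25 = 0.25^-0.25 = 1.414
D = 0.0697 × 11.63 × 632.7 × 45.34 × 1.414 = 32881 m
   = 32.88 km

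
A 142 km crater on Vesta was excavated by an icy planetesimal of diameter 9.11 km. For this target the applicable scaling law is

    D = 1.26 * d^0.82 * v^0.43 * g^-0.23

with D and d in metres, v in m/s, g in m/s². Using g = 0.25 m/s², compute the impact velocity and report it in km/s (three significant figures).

Rearranging for v: v = [D / (1.26 · 9110^0.82 · 0.25^-0.23)]^(1/0.43).
D = 142000 m.
9110^0.82 = 1765
0.25^-0.23 = 1.376
Denominator = 1.26 × 1765 × 1.376 = 3060
D / 3060 = 142000 / 3060 = 46.41
v = 46.41^(1/0.43) = 46.41^2.3256 = 7514 m/s

v ≈ 7.51 km/s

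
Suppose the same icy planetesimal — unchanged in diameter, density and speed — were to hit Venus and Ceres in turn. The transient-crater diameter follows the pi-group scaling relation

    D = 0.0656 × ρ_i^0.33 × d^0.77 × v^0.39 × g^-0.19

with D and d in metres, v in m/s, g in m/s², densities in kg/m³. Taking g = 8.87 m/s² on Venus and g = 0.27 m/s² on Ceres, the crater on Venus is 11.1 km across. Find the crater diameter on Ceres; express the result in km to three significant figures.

D ≈ 21.6 km

All impactor-dependent factors cancel in the ratio, leaving D_Ceres/D_Venus = (g_Ceres/g_Venus)^-0.19.
(0.27/8.87)^-0.19 = 0.03044^-0.19 = 1.942
D_Ceres = 1.942 × 11.1 km = 21.6 km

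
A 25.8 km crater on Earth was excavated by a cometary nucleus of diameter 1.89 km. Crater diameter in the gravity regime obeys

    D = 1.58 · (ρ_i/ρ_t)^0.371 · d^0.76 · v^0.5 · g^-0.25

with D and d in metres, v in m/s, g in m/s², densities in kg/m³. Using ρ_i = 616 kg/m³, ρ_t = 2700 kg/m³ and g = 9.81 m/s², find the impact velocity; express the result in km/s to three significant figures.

v ≈ 26.2 km/s

Rearranging for v: v = [D / (1.58 · (616/2700)^0.371 · 1890^0.76 · 9.81^-0.25)]^(1/0.5).
D = 25800 m.
(616/2700)^0.371 = 0.5780
1890^0.76 = 309.1
9.81^-0.25 = 0.5650
Denominator = 1.58 × 0.5780 × 309.1 × 0.5650 = 159.5
D / 159.5 = 25800 / 159.5 = 161.8
v = 161.8^(1/0.5) = 161.8^2 = 26179 m/s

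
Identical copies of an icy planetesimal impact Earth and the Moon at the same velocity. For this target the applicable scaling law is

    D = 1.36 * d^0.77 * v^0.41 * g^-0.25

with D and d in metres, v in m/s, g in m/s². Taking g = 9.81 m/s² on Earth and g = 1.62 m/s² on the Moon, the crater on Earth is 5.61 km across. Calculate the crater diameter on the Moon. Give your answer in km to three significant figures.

All impactor-dependent factors cancel in the ratio, leaving D_Moon/D_Earth = (g_Moon/g_Earth)^-0.25.
(1.62/9.81)^-0.25 = 0.1651^-0.25 = 1.569
D_Moon = 1.569 × 5.61 km = 8.80 km

D ≈ 8.80 km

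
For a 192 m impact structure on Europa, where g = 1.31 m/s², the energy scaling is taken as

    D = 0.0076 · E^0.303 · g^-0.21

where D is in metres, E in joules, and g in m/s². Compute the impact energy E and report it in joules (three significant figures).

E ≈ 4.08 × 10^14 J

Rearranging: E = [D / (0.0076 · g^-0.21)]^(1/0.303).
g^-0.21 = 1.31^-0.21 = 0.9449
D / (0.0076 × 0.9449) = 192 / (7.181 × 10^-3) = 2.674 × 10^4
E = (2.674 × 10^4)^3.3003 = 4.083 × 10^14 J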